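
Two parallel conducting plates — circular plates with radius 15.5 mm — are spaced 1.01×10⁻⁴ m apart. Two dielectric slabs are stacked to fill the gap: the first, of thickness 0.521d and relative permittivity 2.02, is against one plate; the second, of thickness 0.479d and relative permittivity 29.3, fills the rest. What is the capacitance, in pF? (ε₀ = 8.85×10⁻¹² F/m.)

241 pF

A = π(15.5 mm)² = 7.55×10⁻⁴ m².
Stacked slabs ⇒ two capacitors in series, each with the full plate area.
C₁ = κ₁ε₀A/d₁ = 2.02 × 8.85×10⁻¹² × 7.55×10⁻⁴ / 5.26×10⁻⁵ = 2.56×10⁻¹⁰ F.
C₂ = κ₂ε₀A/d₂ = 29.3 × 8.85×10⁻¹² × 7.55×10⁻⁴ / 4.84×10⁻⁵ = 4.05×10⁻⁹ F.
C = (1/C₁ + 1/C₂)⁻¹ = 2.41×10⁻¹⁰ F.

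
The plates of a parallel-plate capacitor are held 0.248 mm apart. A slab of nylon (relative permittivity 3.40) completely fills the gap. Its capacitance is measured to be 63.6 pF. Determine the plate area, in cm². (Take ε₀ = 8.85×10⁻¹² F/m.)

A = Cd/(κε₀) = 6.36×10⁻¹¹ × 2.48×10⁻⁴ / (3.40 × 8.85×10⁻¹²) = 5.24×10⁻⁴ m².

5.24 cm²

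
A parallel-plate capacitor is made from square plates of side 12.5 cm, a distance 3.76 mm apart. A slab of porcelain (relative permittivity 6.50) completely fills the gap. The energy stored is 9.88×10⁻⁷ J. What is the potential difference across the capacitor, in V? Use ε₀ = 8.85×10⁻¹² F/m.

A = (12.5 cm)² = 1.56×10⁻² m².
C = κε₀A/d = 6.50 × 8.85×10⁻¹² × 1.56×10⁻² / 3.76×10⁻³ = 2.39×10⁻¹⁰ F.
V = √(2U/C) = √(2 × 9.88×10⁻⁷ / 2.39×10⁻¹⁰) = 90.9 V.

V ≈ 90.9 V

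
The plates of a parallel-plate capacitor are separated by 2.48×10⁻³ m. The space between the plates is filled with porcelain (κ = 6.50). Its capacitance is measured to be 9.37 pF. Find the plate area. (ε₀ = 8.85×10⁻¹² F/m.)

A = Cd/(κε₀) = 9.37×10⁻¹² × 2.48×10⁻³ / (6.50 × 8.85×10⁻¹²) = 4.04×10⁻⁴ m².

A ≈ 4.04 cm²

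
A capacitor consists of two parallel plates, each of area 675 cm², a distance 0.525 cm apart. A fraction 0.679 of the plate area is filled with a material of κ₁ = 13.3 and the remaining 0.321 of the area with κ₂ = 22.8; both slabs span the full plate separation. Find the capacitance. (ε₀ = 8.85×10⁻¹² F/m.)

A = 675 cm² = 6.75×10⁻² m².
Side-by-side slabs ⇒ two capacitors in parallel, each spanning the full gap.
C₁ = κ₁ε₀A₁/d = 13.3 × 8.85×10⁻¹² × 4.58×10⁻² / 5.25×10⁻³ = 1.03×10⁻⁹ F.
C₂ = κ₂ε₀A₂/d = 22.8 × 8.85×10⁻¹² × 2.17×10⁻² / 5.25×10⁻³ = 8.33×10⁻¹⁰ F.
C = C₁ + C₂ = 1.86×10⁻⁹ F.

C ≈ 1.86 nF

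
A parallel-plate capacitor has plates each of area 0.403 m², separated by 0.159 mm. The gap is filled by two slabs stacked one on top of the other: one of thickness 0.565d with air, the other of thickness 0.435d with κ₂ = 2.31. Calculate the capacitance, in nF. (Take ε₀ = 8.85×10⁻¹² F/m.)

Stacked slabs ⇒ two capacitors in series, each with the full plate area.
C₁ = κ₁ε₀A/d₁ = 1.00 × 8.85×10⁻¹² × 0.403 / 8.98×10⁻⁵ = 3.97×10⁻⁸ F.
C₂ = κ₂ε₀A/d₂ = 2.31 × 8.85×10⁻¹² × 0.403 / 6.92×10⁻⁵ = 1.19×10⁻⁷ F.
C = (1/C₁ + 1/C₂)⁻¹ = 2.98×10⁻⁸ F.

29.8 nF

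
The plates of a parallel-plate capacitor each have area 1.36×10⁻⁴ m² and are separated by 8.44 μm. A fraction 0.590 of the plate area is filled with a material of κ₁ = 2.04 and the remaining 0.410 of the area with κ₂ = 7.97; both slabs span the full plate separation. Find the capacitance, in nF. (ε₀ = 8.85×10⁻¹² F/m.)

Side-by-side slabs ⇒ two capacitors in parallel, each spanning the full gap.
C₁ = κ₁ε₀A₁/d = 2.04 × 8.85×10⁻¹² × 8.02×10⁻⁵ / 8.44×10⁻⁶ = 1.72×10⁻¹⁰ F.
C₂ = κ₂ε₀A₂/d = 7.97 × 8.85×10⁻¹² × 5.58×10⁻⁵ / 8.44×10⁻⁶ = 4.66×10⁻¹⁰ F.
C = C₁ + C₂ = 6.38×10⁻¹⁰ F.

0.638 nF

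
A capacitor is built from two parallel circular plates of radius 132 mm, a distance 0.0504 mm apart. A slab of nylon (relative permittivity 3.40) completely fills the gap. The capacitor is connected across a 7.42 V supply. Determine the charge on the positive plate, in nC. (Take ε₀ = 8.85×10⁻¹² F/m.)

Q ≈ 242 nC

A = π(132 mm)² = 5.47×10⁻² m².
C = κε₀A/d = 3.40 × 8.85×10⁻¹² × 5.47×10⁻² / 5.04×10⁻⁵ = 3.27×10⁻⁸ F.
Q = CV = 3.27×10⁻⁸ × 7.42 = 2.42×10⁻⁷ C.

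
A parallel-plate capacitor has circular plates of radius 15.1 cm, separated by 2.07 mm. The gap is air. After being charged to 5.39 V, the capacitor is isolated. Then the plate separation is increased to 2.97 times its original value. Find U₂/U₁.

U₂/U₁ ≈ 2.97

Isolated ⇒ Q is held fixed.
C₂ = 0.337 C₁ and U = Q²/(2C), so U₂/U₁ = C₁/C₂ = 2.97.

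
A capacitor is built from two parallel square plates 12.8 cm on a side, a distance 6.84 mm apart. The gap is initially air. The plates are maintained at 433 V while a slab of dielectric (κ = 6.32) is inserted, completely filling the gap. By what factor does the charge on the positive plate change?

Battery connected ⇒ V is held fixed.
C₂ = 6.32 C₁ and Q = CV, so Q₂/Q₁ = C₂/C₁ = 6.32.

Q₂/Q₁ ≈ 6.32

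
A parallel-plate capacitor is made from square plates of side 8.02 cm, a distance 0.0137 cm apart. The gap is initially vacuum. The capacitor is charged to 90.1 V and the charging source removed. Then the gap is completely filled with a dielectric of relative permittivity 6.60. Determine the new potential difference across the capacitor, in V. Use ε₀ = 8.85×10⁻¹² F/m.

A = (8.02 cm)² = 6.43×10⁻³ m².
Initially C₁ = ε₀A/d = 8.85×10⁻¹² × 6.43×10⁻³ / 1.37×10⁻⁴ = 4.16×10⁻¹⁰ F.
V₁ = 90.1 V.
Isolated ⇒ Q is held fixed. C₂ = 6.60 C₁ and V = Q/C, so V₂/V₁ = C₁/C₂ = 0.152.
V₂ = 0.152 × 90.1 = 13.7 V.

13.7 V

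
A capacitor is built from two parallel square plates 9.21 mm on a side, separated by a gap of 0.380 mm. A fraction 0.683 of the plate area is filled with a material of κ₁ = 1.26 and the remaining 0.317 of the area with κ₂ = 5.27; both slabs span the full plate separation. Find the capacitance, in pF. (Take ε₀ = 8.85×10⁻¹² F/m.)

5.00 pF

A = (9.21 mm)² = 8.48×10⁻⁵ m².
Side-by-side slabs ⇒ two capacitors in parallel, each spanning the full gap.
C₁ = κ₁ε₀A₁/d = 1.26 × 8.85×10⁻¹² × 5.79×10⁻⁵ / 3.80×10⁻⁴ = 1.70×10⁻¹² F.
C₂ = κ₂ε₀A₂/d = 5.27 × 8.85×10⁻¹² × 2.69×10⁻⁵ / 3.80×10⁻⁴ = 3.30×10⁻¹² F.
C = C₁ + C₂ = 5.00×10⁻¹² F.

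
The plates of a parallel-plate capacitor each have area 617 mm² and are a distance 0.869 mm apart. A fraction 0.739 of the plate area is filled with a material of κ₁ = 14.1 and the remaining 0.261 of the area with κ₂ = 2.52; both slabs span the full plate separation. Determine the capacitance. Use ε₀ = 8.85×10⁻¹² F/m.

A = 617 mm² = 6.17×10⁻⁴ m².
Side-by-side slabs ⇒ two capacitors in parallel, each spanning the full gap.
C₁ = κ₁ε₀A₁/d = 14.1 × 8.85×10⁻¹² × 4.56×10⁻⁴ / 8.69×10⁻⁴ = 6.55×10⁻¹¹ F.
C₂ = κ₂ε₀A₂/d = 2.52 × 8.85×10⁻¹² × 1.61×10⁻⁴ / 8.69×10⁻⁴ = 4.13×10⁻¹² F.
C = C₁ + C₂ = 6.96×10⁻¹¹ F.

69.6 pF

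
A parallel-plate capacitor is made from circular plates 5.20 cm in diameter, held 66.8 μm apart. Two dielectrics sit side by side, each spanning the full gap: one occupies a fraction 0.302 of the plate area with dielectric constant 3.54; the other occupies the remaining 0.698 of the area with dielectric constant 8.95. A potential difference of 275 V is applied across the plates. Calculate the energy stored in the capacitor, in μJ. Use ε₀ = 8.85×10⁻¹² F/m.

A = π(5.20/2 cm)² = 2.12×10⁻³ m².
Side-by-side slabs ⇒ two capacitors in parallel, each spanning the full gap.
C₁ = κ₁ε₀A₁/d = 3.54 × 8.85×10⁻¹² × 6.41×10⁻⁴ / 6.68×10⁻⁵ = 3.01×10⁻¹⁰ F.
C₂ = κ₂ε₀A₂/d = 8.95 × 8.85×10⁻¹² × 1.48×10⁻³ / 6.68×10⁻⁵ = 1.76×10⁻⁹ F.
C = C₁ + C₂ = 2.06×10⁻⁹ F.
U = ½CV² = ½ × 2.06×10⁻⁹ × (275)² = 7.78×10⁻⁵ J.

U ≈ 77.8 μJ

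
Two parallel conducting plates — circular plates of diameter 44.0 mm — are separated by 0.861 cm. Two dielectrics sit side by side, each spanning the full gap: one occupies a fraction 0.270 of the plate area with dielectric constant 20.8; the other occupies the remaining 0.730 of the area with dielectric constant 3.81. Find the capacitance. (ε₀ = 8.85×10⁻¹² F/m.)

C ≈ 13.1 pF

A = π(44.0/2 mm)² = 1.52×10⁻³ m².
Side-by-side slabs ⇒ two capacitors in parallel, each spanning the full gap.
C₁ = κ₁ε₀A₁/d = 20.8 × 8.85×10⁻¹² × 4.11×10⁻⁴ / 8.61×10⁻³ = 8.78×10⁻¹² F.
C₂ = κ₂ε₀A₂/d = 3.81 × 8.85×10⁻¹² × 1.11×10⁻³ / 8.61×10⁻³ = 4.35×10⁻¹² F.
C = C₁ + C₂ = 1.31×10⁻¹¹ F.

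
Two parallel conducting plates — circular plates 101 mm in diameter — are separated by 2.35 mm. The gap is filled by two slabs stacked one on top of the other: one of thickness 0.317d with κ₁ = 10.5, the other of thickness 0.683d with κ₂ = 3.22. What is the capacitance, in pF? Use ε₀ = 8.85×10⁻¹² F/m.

C ≈ 125 pF

A = π(101/2 mm)² = 8.01×10⁻³ m².
Stacked slabs ⇒ two capacitors in series, each with the full plate area.
C₁ = κ₁ε₀A/d₁ = 10.5 × 8.85×10⁻¹² × 8.01×10⁻³ / 7.45×10⁻⁴ = 9.99×10⁻¹⁰ F.
C₂ = κ₂ε₀A/d₂ = 3.22 × 8.85×10⁻¹² × 8.01×10⁻³ / 1.61×10⁻³ = 1.42×10⁻¹⁰ F.
C = (1/C₁ + 1/C₂)⁻¹ = 1.25×10⁻¹⁰ F.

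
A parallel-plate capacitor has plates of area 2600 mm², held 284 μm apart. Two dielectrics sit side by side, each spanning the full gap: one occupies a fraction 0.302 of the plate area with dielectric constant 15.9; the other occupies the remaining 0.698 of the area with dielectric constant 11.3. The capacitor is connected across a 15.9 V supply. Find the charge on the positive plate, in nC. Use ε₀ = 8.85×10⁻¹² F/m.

Q ≈ 16.3 nC

A = 2600 mm² = 2.60×10⁻³ m².
Side-by-side slabs ⇒ two capacitors in parallel, each spanning the full gap.
C₁ = κ₁ε₀A₁/d = 15.9 × 8.85×10⁻¹² × 7.85×10⁻⁴ / 2.84×10⁻⁴ = 3.89×10⁻¹⁰ F.
C₂ = κ₂ε₀A₂/d = 11.3 × 8.85×10⁻¹² × 1.81×10⁻³ / 2.84×10⁻⁴ = 6.39×10⁻¹⁰ F.
C = C₁ + C₂ = 1.03×10⁻⁹ F.
Q = CV = 1.03×10⁻⁹ × 15.9 = 1.63×10⁻⁸ C.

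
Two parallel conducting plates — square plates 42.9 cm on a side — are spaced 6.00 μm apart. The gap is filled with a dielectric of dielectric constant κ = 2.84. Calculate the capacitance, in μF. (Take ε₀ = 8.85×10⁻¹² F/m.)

C ≈ 0.771 μF

A = (42.9 cm)² = 0.184 m².
C = κε₀A/d = 2.84 × 8.85×10⁻¹² × 0.184 / 6.00×10⁻⁶ = 7.71×10⁻⁷ F.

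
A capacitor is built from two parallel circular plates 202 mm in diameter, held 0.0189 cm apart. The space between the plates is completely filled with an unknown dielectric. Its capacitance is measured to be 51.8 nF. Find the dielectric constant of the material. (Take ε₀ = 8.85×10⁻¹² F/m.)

κ ≈ 34.5

A = π(202/2 mm)² = 3.20×10⁻² m².
κ = Cd/(ε₀A) = 5.18×10⁻⁸ × 1.89×10⁻⁴ / (8.85×10⁻¹² × 3.20×10⁻²) = 34.5.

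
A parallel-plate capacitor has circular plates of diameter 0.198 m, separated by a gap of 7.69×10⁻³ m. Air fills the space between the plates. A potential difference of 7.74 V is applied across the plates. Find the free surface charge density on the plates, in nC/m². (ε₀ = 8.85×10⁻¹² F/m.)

σ ≈ 8.91 nC/m²

A = π(0.198/2 m)² = 3.08×10⁻² m².
C = ε₀A/d = 8.85×10⁻¹² × 3.08×10⁻² / 7.69×10⁻³ = 3.54×10⁻¹¹ F.
σ = Q/A = CV/A = 3.54×10⁻¹¹ × 7.74 / 3.08×10⁻² = 8.91×10⁻⁹ C/m².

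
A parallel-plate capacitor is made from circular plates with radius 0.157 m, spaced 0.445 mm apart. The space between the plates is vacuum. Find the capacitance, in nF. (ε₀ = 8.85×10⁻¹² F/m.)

C ≈ 1.54 nF

A = π(0.157 m)² = 7.74×10⁻² m².
C = ε₀A/d = 8.85×10⁻¹² × 7.74×10⁻² / 4.45×10⁻⁴ = 1.54×10⁻⁹ F.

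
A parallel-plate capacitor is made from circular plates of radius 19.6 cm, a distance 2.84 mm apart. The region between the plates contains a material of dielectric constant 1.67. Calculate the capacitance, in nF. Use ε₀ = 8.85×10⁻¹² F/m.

C ≈ 0.628 nF

A = π(19.6 cm)² = 0.121 m².
C = κε₀A/d = 1.67 × 8.85×10⁻¹² × 0.121 / 2.84×10⁻³ = 6.28×10⁻¹⁰ F.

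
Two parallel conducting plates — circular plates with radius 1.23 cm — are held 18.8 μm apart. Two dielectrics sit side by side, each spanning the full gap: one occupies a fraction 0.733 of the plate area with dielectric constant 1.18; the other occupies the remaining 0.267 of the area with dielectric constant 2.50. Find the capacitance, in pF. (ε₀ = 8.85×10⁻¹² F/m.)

A = π(1.23 cm)² = 4.75×10⁻⁴ m².
Side-by-side slabs ⇒ two capacitors in parallel, each spanning the full gap.
C₁ = κ₁ε₀A₁/d = 1.18 × 8.85×10⁻¹² × 3.48×10⁻⁴ / 1.88×10⁻⁵ = 1.94×10⁻¹⁰ F.
C₂ = κ₂ε₀A₂/d = 2.50 × 8.85×10⁻¹² × 1.27×10⁻⁴ / 1.88×10⁻⁵ = 1.49×10⁻¹⁰ F.
C = C₁ + C₂ = 3.43×10⁻¹⁰ F.

C ≈ 343 pF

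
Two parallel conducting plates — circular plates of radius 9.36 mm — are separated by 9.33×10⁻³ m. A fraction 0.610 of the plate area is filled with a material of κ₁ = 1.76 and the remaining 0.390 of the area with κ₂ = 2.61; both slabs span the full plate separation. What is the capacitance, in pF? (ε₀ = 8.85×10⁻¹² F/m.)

A = π(9.36 mm)² = 2.75×10⁻⁴ m².
Side-by-side slabs ⇒ two capacitors in parallel, each spanning the full gap.
C₁ = κ₁ε₀A₁/d = 1.76 × 8.85×10⁻¹² × 1.68×10⁻⁴ / 9.33×10⁻³ = 2.80×10⁻¹³ F.
C₂ = κ₂ε₀A₂/d = 2.61 × 8.85×10⁻¹² × 1.07×10⁻⁴ / 9.33×10⁻³ = 2.66×10⁻¹³ F.
C = C₁ + C₂ = 5.46×10⁻¹³ F.

0.546 pF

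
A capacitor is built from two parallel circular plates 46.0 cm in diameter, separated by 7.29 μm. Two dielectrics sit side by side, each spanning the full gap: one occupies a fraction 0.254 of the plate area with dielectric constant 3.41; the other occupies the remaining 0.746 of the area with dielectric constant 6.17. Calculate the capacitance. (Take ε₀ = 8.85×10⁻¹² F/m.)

A = π(46.0/2 cm)² = 0.166 m².
Side-by-side slabs ⇒ two capacitors in parallel, each spanning the full gap.
C₁ = κ₁ε₀A₁/d = 3.41 × 8.85×10⁻¹² × 4.22×10⁻² / 7.29×10⁻⁶ = 1.75×10⁻⁷ F.
C₂ = κ₂ε₀A₂/d = 6.17 × 8.85×10⁻¹² × 0.124 / 7.29×10⁻⁶ = 9.29×10⁻⁷ F.
C = C₁ + C₂ = 1.10×10⁻⁶ F.

C ≈ 1.10 μF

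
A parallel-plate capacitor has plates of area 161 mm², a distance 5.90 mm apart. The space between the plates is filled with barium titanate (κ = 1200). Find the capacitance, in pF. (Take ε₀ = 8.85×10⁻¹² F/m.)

A = 161 mm² = 1.61×10⁻⁴ m².
C = κε₀A/d = 1200 × 8.85×10⁻¹² × 1.61×10⁻⁴ / 5.90×10⁻³ = 2.90×10⁻¹⁰ F.

290 pF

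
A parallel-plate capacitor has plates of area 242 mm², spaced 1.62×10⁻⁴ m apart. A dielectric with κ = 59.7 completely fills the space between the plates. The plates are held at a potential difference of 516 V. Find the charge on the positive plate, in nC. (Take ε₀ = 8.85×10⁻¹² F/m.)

407 nC

A = 242 mm² = 2.42×10⁻⁴ m².
C = κε₀A/d = 59.7 × 8.85×10⁻¹² × 2.42×10⁻⁴ / 1.62×10⁻⁴ = 7.89×10⁻¹⁰ F.
Q = CV = 7.89×10⁻¹⁰ × 516 = 4.07×10⁻⁷ C.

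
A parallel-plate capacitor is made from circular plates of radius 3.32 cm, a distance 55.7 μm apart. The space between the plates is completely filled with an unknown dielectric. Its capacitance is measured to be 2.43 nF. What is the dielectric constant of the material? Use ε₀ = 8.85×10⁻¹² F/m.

κ ≈ 4.42

A = π(3.32 cm)² = 3.46×10⁻³ m².
κ = Cd/(ε₀A) = 2.43×10⁻⁹ × 5.57×10⁻⁵ / (8.85×10⁻¹² × 3.46×10⁻³) = 4.42.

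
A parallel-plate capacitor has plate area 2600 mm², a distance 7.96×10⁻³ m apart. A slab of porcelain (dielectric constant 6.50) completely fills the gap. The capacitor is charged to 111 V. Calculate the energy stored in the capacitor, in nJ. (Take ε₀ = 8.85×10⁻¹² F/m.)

A = 2600 mm² = 2.60×10⁻³ m².
C = κε₀A/d = 6.50 × 8.85×10⁻¹² × 2.60×10⁻³ / 7.96×10⁻³ = 1.88×10⁻¹¹ F.
U = ½CV² = ½ × 1.88×10⁻¹¹ × (111)² = 1.16×10⁻⁷ J.

U ≈ 116 nJ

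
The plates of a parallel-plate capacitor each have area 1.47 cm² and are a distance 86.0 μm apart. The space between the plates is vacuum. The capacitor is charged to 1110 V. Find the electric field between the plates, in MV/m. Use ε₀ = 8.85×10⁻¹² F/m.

E = V/d = 1110 / 8.60×10⁻⁵ = 1.29×10⁷ V/m.

E ≈ 12.9 MV/m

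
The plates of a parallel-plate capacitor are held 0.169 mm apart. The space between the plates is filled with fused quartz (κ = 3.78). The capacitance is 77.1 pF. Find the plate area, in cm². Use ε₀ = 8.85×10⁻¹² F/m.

A = Cd/(κε₀) = 7.71×10⁻¹¹ × 1.69×10⁻⁴ / (3.78 × 8.85×10⁻¹²) = 3.89×10⁻⁴ m².

A ≈ 3.89 cm²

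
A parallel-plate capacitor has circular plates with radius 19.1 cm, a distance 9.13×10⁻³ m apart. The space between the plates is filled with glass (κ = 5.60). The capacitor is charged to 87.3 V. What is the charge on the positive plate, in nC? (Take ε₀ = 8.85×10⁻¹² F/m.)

54.3 nC

A = π(19.1 cm)² = 0.115 m².
C = κε₀A/d = 5.60 × 8.85×10⁻¹² × 0.115 / 9.13×10⁻³ = 6.22×10⁻¹⁰ F.
Q = CV = 6.22×10⁻¹⁰ × 87.3 = 5.43×10⁻⁸ C.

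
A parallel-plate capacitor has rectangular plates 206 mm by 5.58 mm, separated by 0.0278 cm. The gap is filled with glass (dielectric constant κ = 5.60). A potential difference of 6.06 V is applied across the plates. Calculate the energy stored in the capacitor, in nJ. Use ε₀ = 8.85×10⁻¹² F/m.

3.76 nJ

A = 206 × 5.58 mm² = 1.15×10⁻³ m².
C = κε₀A/d = 5.60 × 8.85×10⁻¹² × 1.15×10⁻³ / 2.78×10⁻⁴ = 2.05×10⁻¹⁰ F.
U = ½CV² = ½ × 2.05×10⁻¹⁰ × (6.06)² = 3.76×10⁻⁹ J.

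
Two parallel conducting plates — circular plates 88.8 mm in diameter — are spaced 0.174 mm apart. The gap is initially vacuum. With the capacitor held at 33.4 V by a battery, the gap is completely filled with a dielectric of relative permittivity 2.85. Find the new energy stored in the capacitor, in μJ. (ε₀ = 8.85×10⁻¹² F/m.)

U ≈ 0.501 μJ

A = π(88.8/2 mm)² = 6.19×10⁻³ m².
Initially C₁ = ε₀A/d = 8.85×10⁻¹² × 6.19×10⁻³ / 1.74×10⁻⁴ = 3.15×10⁻¹⁰ F.
U₁ = 1.76×10⁻⁷ J.
Battery connected ⇒ V is held fixed. C₂ = 2.85 C₁ and U = ½CV², so U₂/U₁ = C₂/C₁ = 2.85.
U₂ = 2.85 × 1.76×10⁻⁷ = 5.01×10⁻⁷ J.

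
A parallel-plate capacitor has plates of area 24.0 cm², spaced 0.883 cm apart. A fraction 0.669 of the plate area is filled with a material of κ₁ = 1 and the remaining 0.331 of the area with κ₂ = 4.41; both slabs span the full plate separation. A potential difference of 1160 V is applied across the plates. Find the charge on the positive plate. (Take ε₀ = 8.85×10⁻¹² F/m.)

Q ≈ 5.94 nC

A = 24.0 cm² = 2.40×10⁻³ m².
Side-by-side slabs ⇒ two capacitors in parallel, each spanning the full gap.
C₁ = κ₁ε₀A₁/d = 1.00 × 8.85×10⁻¹² × 1.61×10⁻³ / 8.83×10⁻³ = 1.61×10⁻¹² F.
C₂ = κ₂ε₀A₂/d = 4.41 × 8.85×10⁻¹² × 7.94×10⁻⁴ / 8.83×10⁻³ = 3.51×10⁻¹² F.
C = C₁ + C₂ = 5.12×10⁻¹² F.
Q = CV = 5.12×10⁻¹² × 1160 = 5.94×10⁻⁹ C.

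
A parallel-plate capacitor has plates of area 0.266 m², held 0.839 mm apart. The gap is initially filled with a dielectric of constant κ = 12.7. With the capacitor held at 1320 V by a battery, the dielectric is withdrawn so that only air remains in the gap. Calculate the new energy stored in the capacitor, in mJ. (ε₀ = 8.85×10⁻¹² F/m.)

U ≈ 2.44 mJ

Initially C₁ = κε₀A/d = 12.7 × 8.85×10⁻¹² × 0.266 / 8.39×10⁻⁴ = 3.56×10⁻⁸ F.
U₁ = 3.10×10⁻² J.
Battery connected ⇒ V is held fixed. C₂ = 0.0787 C₁ and U = ½CV², so U₂/U₁ = C₂/C₁ = 0.0787.
U₂ = 0.0787 × 3.10×10⁻² = 2.44×10⁻³ J.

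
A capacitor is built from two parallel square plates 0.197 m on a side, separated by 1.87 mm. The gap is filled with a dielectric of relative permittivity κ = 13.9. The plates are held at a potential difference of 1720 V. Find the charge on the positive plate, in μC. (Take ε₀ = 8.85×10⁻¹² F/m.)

4.39 μC

A = (0.197 m)² = 3.88×10⁻² m².
C = κε₀A/d = 13.9 × 8.85×10⁻¹² × 3.88×10⁻² / 1.87×10⁻³ = 2.55×10⁻⁹ F.
Q = CV = 2.55×10⁻⁹ × 1720 = 4.39×10⁻⁶ C.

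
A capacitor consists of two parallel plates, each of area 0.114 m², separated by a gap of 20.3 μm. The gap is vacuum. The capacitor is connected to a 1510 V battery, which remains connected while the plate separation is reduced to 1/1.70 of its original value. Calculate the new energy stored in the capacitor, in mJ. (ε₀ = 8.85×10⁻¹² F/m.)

U ≈ 96.3 mJ

Initially C₁ = ε₀A/d = 8.85×10⁻¹² × 0.114 / 2.03×10⁻⁵ = 4.97×10⁻⁸ F.
U₁ = 5.67×10⁻² J.
Battery connected ⇒ V is held fixed. C₂ = 1.70 C₁ and U = ½CV², so U₂/U₁ = C₂/C₁ = 1.70.
U₂ = 1.70 × 5.67×10⁻² = 9.63×10⁻² J.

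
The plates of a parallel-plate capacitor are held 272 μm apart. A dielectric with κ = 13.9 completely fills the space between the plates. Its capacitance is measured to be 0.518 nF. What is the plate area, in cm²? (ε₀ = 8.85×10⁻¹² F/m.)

A ≈ 11.5 cm²

A = Cd/(κε₀) = 5.18×10⁻¹⁰ × 2.72×10⁻⁴ / (13.9 × 8.85×10⁻¹²) = 1.15×10⁻³ m².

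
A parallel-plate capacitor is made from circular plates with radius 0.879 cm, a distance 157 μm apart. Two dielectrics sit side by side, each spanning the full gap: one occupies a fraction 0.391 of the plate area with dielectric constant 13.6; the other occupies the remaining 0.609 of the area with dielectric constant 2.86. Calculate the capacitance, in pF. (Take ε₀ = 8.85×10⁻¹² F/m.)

A = π(0.879 cm)² = 2.43×10⁻⁴ m².
Side-by-side slabs ⇒ two capacitors in parallel, each spanning the full gap.
C₁ = κ₁ε₀A₁/d = 13.6 × 8.85×10⁻¹² × 9.49×10⁻⁵ / 1.57×10⁻⁴ = 7.28×10⁻¹¹ F.
C₂ = κ₂ε₀A₂/d = 2.86 × 8.85×10⁻¹² × 1.48×10⁻⁴ / 1.57×10⁻⁴ = 2.38×10⁻¹¹ F.
C = C₁ + C₂ = 9.66×10⁻¹¹ F.

C ≈ 96.6 pF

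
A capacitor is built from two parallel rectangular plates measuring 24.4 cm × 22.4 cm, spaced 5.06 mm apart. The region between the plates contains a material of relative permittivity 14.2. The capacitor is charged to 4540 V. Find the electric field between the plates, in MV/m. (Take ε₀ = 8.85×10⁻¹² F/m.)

E ≈ 0.897 MV/m

E = V/d = 4540 / 5.06×10⁻³ = 8.97×10⁵ V/m.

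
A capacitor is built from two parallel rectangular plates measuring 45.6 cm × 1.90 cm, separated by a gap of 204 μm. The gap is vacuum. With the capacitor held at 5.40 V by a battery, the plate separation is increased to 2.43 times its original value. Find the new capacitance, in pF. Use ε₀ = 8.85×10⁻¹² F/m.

155 pF

A = 45.6 × 1.90 cm² = 8.66×10⁻³ m².
Initially C₁ = ε₀A/d = 8.85×10⁻¹² × 8.66×10⁻³ / 2.04×10⁻⁴ = 3.76×10⁻¹⁰ F.
C = ε₀A/d scales as 1/d, so C₂/C₁ = d₁/d₂ = 1/2.43 = 0.412.
C₂ = 0.412 × 3.76×10⁻¹⁰ = 1.55×10⁻¹⁰ F.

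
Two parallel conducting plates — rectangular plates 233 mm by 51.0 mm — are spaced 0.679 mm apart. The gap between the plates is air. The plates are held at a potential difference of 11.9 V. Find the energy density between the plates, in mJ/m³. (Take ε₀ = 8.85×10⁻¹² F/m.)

u ≈ 1.36 mJ/m³

E = V/d = 11.9 / 6.79×10⁻⁴ = 1.75×10⁴ V/m.
u = ½ε₀E² = ½ × 8.85×10⁻¹² × (1.75×10⁴)² = 1.36×10⁻³ J/m³.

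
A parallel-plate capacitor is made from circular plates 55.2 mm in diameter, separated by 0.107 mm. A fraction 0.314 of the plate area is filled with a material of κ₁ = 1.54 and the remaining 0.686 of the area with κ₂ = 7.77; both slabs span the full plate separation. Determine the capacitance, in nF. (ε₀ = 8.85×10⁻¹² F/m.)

C ≈ 1.15 nF

A = π(55.2/2 mm)² = 2.39×10⁻³ m².
Side-by-side slabs ⇒ two capacitors in parallel, each spanning the full gap.
C₁ = κ₁ε₀A₁/d = 1.54 × 8.85×10⁻¹² × 7.51×10⁻⁴ / 1.07×10⁻⁴ = 9.57×10⁻¹¹ F.
C₂ = κ₂ε₀A₂/d = 7.77 × 8.85×10⁻¹² × 1.64×10⁻³ / 1.07×10⁻⁴ = 1.06×10⁻⁹ F.
C = C₁ + C₂ = 1.15×10⁻⁹ F.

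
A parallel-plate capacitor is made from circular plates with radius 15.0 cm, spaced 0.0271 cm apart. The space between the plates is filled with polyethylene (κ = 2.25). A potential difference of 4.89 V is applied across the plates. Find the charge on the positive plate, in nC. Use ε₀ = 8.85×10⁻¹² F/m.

25.4 nC

A = π(15.0 cm)² = 7.07×10⁻² m².
C = κε₀A/d = 2.25 × 8.85×10⁻¹² × 7.07×10⁻² / 2.71×10⁻⁴ = 5.19×10⁻⁹ F.
Q = CV = 5.19×10⁻⁹ × 4.89 = 2.54×10⁻⁸ C.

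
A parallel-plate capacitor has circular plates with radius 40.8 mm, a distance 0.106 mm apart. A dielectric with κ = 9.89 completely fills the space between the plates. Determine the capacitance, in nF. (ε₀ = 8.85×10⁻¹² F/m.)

A = π(40.8 mm)² = 5.23×10⁻³ m².
C = κε₀A/d = 9.89 × 8.85×10⁻¹² × 5.23×10⁻³ / 1.06×10⁻⁴ = 4.32×10⁻⁹ F.

C ≈ 4.32 nF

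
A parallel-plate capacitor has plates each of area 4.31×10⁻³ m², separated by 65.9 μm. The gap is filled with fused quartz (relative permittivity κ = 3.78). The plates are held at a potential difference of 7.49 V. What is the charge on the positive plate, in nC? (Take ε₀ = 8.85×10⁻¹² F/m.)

16.4 nC

C = κε₀A/d = 3.78 × 8.85×10⁻¹² × 4.31×10⁻³ / 6.59×10⁻⁵ = 2.19×10⁻⁹ F.
Q = CV = 2.19×10⁻⁹ × 7.49 = 1.64×10⁻⁸ C.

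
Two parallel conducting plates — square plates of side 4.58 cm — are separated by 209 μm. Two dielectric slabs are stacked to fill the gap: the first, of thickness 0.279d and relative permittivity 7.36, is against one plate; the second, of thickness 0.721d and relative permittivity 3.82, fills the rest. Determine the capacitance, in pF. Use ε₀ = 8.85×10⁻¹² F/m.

A = (4.58 cm)² = 2.10×10⁻³ m².
Stacked slabs ⇒ two capacitors in series, each with the full plate area.
C₁ = κ₁ε₀A/d₁ = 7.36 × 8.85×10⁻¹² × 2.10×10⁻³ / 5.83×10⁻⁵ = 2.34×10⁻⁹ F.
C₂ = κ₂ε₀A/d₂ = 3.82 × 8.85×10⁻¹² × 2.10×10⁻³ / 1.51×10⁻⁴ = 4.71×10⁻¹⁰ F.
C = (1/C₁ + 1/C₂)⁻¹ = 3.92×10⁻¹⁰ F.

C ≈ 392 pF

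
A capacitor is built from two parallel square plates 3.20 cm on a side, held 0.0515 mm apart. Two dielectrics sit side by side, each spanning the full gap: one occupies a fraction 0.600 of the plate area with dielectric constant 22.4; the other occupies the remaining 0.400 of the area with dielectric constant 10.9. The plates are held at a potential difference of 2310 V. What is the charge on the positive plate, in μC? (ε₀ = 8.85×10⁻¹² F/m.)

Q ≈ 7.24 μC

A = (3.20 cm)² = 1.02×10⁻³ m².
Side-by-side slabs ⇒ two capacitors in parallel, each spanning the full gap.
C₁ = κ₁ε₀A₁/d = 22.4 × 8.85×10⁻¹² × 6.14×10⁻⁴ / 5.15×10⁻⁵ = 2.37×10⁻⁹ F.
C₂ = κ₂ε₀A₂/d = 10.9 × 8.85×10⁻¹² × 4.10×10⁻⁴ / 5.15×10⁻⁵ = 7.67×10⁻¹⁰ F.
C = C₁ + C₂ = 3.13×10⁻⁹ F.
Q = CV = 3.13×10⁻⁹ × 2310 = 7.24×10⁻⁶ C.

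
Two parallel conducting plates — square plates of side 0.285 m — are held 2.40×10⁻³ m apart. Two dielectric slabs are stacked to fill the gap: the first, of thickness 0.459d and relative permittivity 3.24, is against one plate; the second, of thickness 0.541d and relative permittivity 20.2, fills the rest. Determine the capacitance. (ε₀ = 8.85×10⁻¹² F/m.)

A = (0.285 m)² = 8.12×10⁻² m².
Stacked slabs ⇒ two capacitors in series, each with the full plate area.
C₁ = κ₁ε₀A/d₁ = 3.24 × 8.85×10⁻¹² × 8.12×10⁻² / 1.10×10⁻³ = 2.11×10⁻⁹ F.
C₂ = κ₂ε₀A/d₂ = 20.2 × 8.85×10⁻¹² × 8.12×10⁻² / 1.30×10⁻³ = 1.12×10⁻⁸ F.
C = (1/C₁ + 1/C₂)⁻¹ = 1.78×10⁻⁹ F.

C ≈ 1.78 nF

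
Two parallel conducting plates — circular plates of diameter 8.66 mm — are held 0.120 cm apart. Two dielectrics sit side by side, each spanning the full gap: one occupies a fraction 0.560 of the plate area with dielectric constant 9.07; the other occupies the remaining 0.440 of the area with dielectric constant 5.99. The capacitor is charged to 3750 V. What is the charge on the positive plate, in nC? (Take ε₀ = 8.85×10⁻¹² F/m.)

A = π(8.66/2 mm)² = 5.89×10⁻⁵ m².
Side-by-side slabs ⇒ two capacitors in parallel, each spanning the full gap.
C₁ = κ₁ε₀A₁/d = 9.07 × 8.85×10⁻¹² × 3.30×10⁻⁵ / 1.20×10⁻³ = 2.21×10⁻¹² F.
C₂ = κ₂ε₀A₂/d = 5.99 × 8.85×10⁻¹² × 2.59×10⁻⁵ / 1.20×10⁻³ = 1.14×10⁻¹² F.
C = C₁ + C₂ = 3.35×10⁻¹² F.
Q = CV = 3.35×10⁻¹² × 3750 = 1.26×10⁻⁸ C.

Q ≈ 12.6 nC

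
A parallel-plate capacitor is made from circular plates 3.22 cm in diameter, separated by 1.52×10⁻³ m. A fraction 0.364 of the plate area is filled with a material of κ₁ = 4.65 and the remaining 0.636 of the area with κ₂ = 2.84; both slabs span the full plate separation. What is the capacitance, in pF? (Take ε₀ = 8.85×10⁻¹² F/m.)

16.6 pF

A = π(3.22/2 cm)² = 8.14×10⁻⁴ m².
Side-by-side slabs ⇒ two capacitors in parallel, each spanning the full gap.
C₁ = κ₁ε₀A₁/d = 4.65 × 8.85×10⁻¹² × 2.96×10⁻⁴ / 1.52×10⁻³ = 8.03×10⁻¹² F.
C₂ = κ₂ε₀A₂/d = 2.84 × 8.85×10⁻¹² × 5.18×10⁻⁴ / 1.52×10⁻³ = 8.56×10⁻¹² F.
C = C₁ + C₂ = 1.66×10⁻¹¹ F.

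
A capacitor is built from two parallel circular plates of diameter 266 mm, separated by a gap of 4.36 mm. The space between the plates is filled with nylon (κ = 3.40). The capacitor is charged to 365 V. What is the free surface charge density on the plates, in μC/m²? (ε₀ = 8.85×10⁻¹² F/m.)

A = π(266/2 mm)² = 5.56×10⁻² m².
C = κε₀A/d = 3.40 × 8.85×10⁻¹² × 5.56×10⁻² / 4.36×10⁻³ = 3.84×10⁻¹⁰ F.
σ = Q/A = CV/A = 3.84×10⁻¹⁰ × 365 / 5.56×10⁻² = 2.52×10⁻⁶ C/m².

2.52 μC/m²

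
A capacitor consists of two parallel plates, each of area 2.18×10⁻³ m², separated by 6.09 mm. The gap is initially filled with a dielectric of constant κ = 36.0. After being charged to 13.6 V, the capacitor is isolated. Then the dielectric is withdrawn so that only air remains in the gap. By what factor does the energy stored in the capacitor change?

Isolated ⇒ Q is held fixed.
C₂ = 0.0278 C₁ and U = Q²/(2C), so U₂/U₁ = C₁/C₂ = 36.0.

U₂/U₁ ≈ 36.0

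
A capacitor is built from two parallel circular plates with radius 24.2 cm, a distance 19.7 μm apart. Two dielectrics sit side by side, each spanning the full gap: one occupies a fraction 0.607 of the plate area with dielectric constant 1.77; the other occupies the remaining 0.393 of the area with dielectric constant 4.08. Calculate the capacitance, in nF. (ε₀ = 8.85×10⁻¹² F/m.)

A = π(24.2 cm)² = 0.184 m².
Side-by-side slabs ⇒ two capacitors in parallel, each spanning the full gap.
C₁ = κ₁ε₀A₁/d = 1.77 × 8.85×10⁻¹² × 0.112 / 1.97×10⁻⁵ = 8.88×10⁻⁸ F.
C₂ = κ₂ε₀A₂/d = 4.08 × 8.85×10⁻¹² × 7.23×10⁻² / 1.97×10⁻⁵ = 1.33×10⁻⁷ F.
C = C₁ + C₂ = 2.21×10⁻⁷ F.

221 nF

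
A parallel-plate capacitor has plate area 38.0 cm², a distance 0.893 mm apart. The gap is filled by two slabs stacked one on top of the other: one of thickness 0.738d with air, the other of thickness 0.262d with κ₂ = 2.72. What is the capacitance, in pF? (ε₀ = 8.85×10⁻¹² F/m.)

C ≈ 45.1 pF

A = 38.0 cm² = 3.80×10⁻³ m².
Stacked slabs ⇒ two capacitors in series, each with the full plate area.
C₁ = κ₁ε₀A/d₁ = 1.00 × 8.85×10⁻¹² × 3.80×10⁻³ / 6.59×10⁻⁴ = 5.10×10⁻¹¹ F.
C₂ = κ₂ε₀A/d₂ = 2.72 × 8.85×10⁻¹² × 3.80×10⁻³ / 2.34×10⁻⁴ = 3.91×10⁻¹⁰ F.
C = (1/C₁ + 1/C₂)⁻¹ = 4.51×10⁻¹¹ F.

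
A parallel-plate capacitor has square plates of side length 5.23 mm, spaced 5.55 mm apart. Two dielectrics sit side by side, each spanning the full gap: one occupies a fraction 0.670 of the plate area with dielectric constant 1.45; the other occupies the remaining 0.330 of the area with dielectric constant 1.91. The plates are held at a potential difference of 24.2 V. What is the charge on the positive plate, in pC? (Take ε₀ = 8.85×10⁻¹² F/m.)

A = (5.23 mm)² = 2.74×10⁻⁵ m².
Side-by-side slabs ⇒ two capacitors in parallel, each spanning the full gap.
C₁ = κ₁ε₀A₁/d = 1.45 × 8.85×10⁻¹² × 1.83×10⁻⁵ / 5.55×10⁻³ = 4.24×10⁻¹⁴ F.
C₂ = κ₂ε₀A₂/d = 1.91 × 8.85×10⁻¹² × 9.03×10⁻⁶ / 5.55×10⁻³ = 2.75×10⁻¹⁴ F.
C = C₁ + C₂ = 6.99×10⁻¹⁴ F.
Q = CV = 6.99×10⁻¹⁴ × 24.2 = 1.69×10⁻¹² C.

1.69 pC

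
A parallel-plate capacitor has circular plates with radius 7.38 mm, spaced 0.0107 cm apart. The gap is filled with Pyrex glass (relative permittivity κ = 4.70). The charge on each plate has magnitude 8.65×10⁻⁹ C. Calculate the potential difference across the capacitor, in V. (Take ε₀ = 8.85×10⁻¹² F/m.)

A = π(7.38 mm)² = 1.71×10⁻⁴ m².
C = κε₀A/d = 4.70 × 8.85×10⁻¹² × 1.71×10⁻⁴ / 1.07×10⁻⁴ = 6.65×10⁻¹¹ F.
V = Q/C = 8.65×10⁻⁹ / 6.65×10⁻¹¹ = 1.30×10² V.

130 V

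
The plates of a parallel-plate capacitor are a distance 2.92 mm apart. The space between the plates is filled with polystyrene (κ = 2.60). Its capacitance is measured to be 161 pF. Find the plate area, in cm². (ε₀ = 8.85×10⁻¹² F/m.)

A = Cd/(κε₀) = 1.61×10⁻¹⁰ × 2.92×10⁻³ / (2.60 × 8.85×10⁻¹²) = 2.04×10⁻² m².

A ≈ 204 cm²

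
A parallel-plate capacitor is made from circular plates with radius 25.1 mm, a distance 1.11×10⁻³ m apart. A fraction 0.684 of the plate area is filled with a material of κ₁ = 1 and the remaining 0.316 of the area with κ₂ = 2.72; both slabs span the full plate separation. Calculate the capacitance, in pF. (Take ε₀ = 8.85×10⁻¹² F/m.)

24.4 pF

A = π(25.1 mm)² = 1.98×10⁻³ m².
Side-by-side slabs ⇒ two capacitors in parallel, each spanning the full gap.
C₁ = κ₁ε₀A₁/d = 1.00 × 8.85×10⁻¹² × 1.35×10⁻³ / 1.11×10⁻³ = 1.08×10⁻¹¹ F.
C₂ = κ₂ε₀A₂/d = 2.72 × 8.85×10⁻¹² × 6.25×10⁻⁴ / 1.11×10⁻³ = 1.36×10⁻¹¹ F.
C = C₁ + C₂ = 2.44×10⁻¹¹ F.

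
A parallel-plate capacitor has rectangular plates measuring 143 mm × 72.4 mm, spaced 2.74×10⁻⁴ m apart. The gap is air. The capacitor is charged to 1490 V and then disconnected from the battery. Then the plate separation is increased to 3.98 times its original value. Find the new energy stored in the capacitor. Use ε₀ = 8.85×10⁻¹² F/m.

U ≈ 1.48 mJ

A = 143 × 72.4 mm² = 1.04×10⁻² m².
Initially C₁ = ε₀A/d = 8.85×10⁻¹² × 1.04×10⁻² / 2.74×10⁻⁴ = 3.34×10⁻¹⁰ F.
U₁ = 3.71×10⁻⁴ J.
Isolated ⇒ Q is held fixed. C₂ = 0.251 C₁ and U = Q²/(2C), so U₂/U₁ = C₁/C₂ = 3.98.
U₂ = 3.98 × 3.71×10⁻⁴ = 1.48×10⁻³ J.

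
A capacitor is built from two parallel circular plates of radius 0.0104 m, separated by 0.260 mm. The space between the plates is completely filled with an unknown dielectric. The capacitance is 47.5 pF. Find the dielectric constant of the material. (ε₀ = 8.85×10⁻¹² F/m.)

A = π(0.0104 m)² = 3.40×10⁻⁴ m².
κ = Cd/(ε₀A) = 4.75×10⁻¹¹ × 2.60×10⁻⁴ / (8.85×10⁻¹² × 3.40×10⁻⁴) = 4.11.

4.11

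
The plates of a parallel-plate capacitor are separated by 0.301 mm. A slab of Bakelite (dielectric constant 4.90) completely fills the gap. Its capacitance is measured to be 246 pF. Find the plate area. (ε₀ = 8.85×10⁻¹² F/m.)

A = Cd/(κε₀) = 2.46×10⁻¹⁰ × 3.01×10⁻⁴ / (4.90 × 8.85×10⁻¹²) = 1.71×10⁻³ m².

A ≈ 17.1 cm²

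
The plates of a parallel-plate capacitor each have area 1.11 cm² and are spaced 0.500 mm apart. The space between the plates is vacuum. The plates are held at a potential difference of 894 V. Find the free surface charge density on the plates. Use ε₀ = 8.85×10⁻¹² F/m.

σ ≈ 15.8 μC/m²

A = 1.11 cm² = 1.11×10⁻⁴ m².
C = ε₀A/d = 8.85×10⁻¹² × 1.11×10⁻⁴ / 5.00×10⁻⁴ = 1.96×10⁻¹² F.
σ = Q/A = CV/A = 1.96×10⁻¹² × 894 / 1.11×10⁻⁴ = 1.58×10⁻⁵ C/m².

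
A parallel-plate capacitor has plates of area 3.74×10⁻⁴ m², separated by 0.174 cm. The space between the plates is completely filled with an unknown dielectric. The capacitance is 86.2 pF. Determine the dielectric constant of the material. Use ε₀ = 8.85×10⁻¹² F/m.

κ = Cd/(ε₀A) = 8.62×10⁻¹¹ × 1.74×10⁻³ / (8.85×10⁻¹² × 3.74×10⁻⁴) = 45.3.

45.3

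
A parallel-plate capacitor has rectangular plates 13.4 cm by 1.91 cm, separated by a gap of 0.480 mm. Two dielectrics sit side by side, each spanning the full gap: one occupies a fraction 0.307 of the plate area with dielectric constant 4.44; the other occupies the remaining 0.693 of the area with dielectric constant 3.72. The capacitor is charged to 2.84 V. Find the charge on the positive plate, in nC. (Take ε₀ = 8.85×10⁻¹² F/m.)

A = 13.4 × 1.91 cm² = 2.56×10⁻³ m².
Side-by-side slabs ⇒ two capacitors in parallel, each spanning the full gap.
C₁ = κ₁ε₀A₁/d = 4.44 × 8.85×10⁻¹² × 7.86×10⁻⁴ / 4.80×10⁻⁴ = 6.43×10⁻¹¹ F.
C₂ = κ₂ε₀A₂/d = 3.72 × 8.85×10⁻¹² × 1.77×10⁻³ / 4.80×10⁻⁴ = 1.22×10⁻¹⁰ F.
C = C₁ + C₂ = 1.86×10⁻¹⁰ F.
Q = CV = 1.86×10⁻¹⁰ × 2.84 = 5.28×10⁻¹⁰ C.

Q ≈ 0.528 nC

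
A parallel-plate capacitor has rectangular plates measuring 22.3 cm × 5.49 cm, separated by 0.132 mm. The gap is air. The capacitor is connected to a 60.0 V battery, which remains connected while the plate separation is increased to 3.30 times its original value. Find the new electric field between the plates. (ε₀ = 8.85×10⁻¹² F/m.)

A = 22.3 × 5.49 cm² = 1.22×10⁻² m².
Initially C₁ = ε₀A/d = 8.85×10⁻¹² × 1.22×10⁻² / 1.32×10⁻⁴ = 8.21×10⁻¹⁰ F.
E₁ = 4.55×10⁵ V/m.
Battery connected ⇒ V is held fixed. E = V/d, so E₂/E₁ = d₁/d₂ = 0.303.
E₂ = 0.303 × 4.55×10⁵ = 1.38×10⁵ V/m.

E ≈ 138 kV/m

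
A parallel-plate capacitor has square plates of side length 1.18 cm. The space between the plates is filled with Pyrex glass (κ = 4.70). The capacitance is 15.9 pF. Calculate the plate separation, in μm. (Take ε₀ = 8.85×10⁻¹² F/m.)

A = (1.18 cm)² = 1.39×10⁻⁴ m².
d = κε₀A/C = 4.70 × 8.85×10⁻¹² × 1.39×10⁻⁴ / 1.59×10⁻¹¹ = 3.64×10⁻⁴ m.

d ≈ 364 μm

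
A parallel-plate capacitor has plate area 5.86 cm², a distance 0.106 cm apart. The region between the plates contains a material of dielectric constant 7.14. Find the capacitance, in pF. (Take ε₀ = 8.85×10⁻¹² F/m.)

34.9 pF

A = 5.86 cm² = 5.86×10⁻⁴ m².
C = κε₀A/d = 7.14 × 8.85×10⁻¹² × 5.86×10⁻⁴ / 1.06×10⁻³ = 3.49×10⁻¹¹ F.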